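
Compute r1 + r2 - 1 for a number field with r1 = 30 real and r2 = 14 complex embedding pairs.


By Dirichlet's unit theorem:
rank = r1 + r2 - 1
= 30 + 14 - 1
= 43

43


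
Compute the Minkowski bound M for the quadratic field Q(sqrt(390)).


d = 390, d mod 4 = 2, so disc(K) = 4d = 1560; |disc(K)| = 1560
Real quadratic field, so n = 2, s = r2 = 0, r1 = 2
M = (n!/n^n) * (4/pi)^s * sqrt(|disc(K)|) = (2!/2^2) * (4/pi)^0 * sqrt(1560)
= 0.5 * 1.000000 * 39.496835
= 19.7484

19.7484


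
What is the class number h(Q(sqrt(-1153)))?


K = Q(sqrt(-1153)). d mod 4 = 3, so D = disc(K) = 4d = -4612
h(K) equals the number of primitive reduced positive-definite forms (a, b, c) = a*x^2 + b*x*y + c*y^2 with b^2 - 4ac = D,
where reduced means |b| <= a <= c, with b >= 0 whenever |b| = a or a = c, and primitive means gcd(a, b, c) = 1.
Reduced forces 3a^2 <= |D| = 4612, so 1 <= a <= 39; b must have the parity of D, and c = (b^2 - D)/(4a) must be an integer >= a.
Enumerate a = 1..39, b in [-a, a]:
  a=1: (1, 0, 1153)  [1]
  a=2: (2, 2, 577)  [1]
  a=3..6: none
  a=7: (7, -6, 166), (7, 6, 166)  [2]
  a=8..12: none
  a=13: (13, -4, 89), (13, 4, 89)  [2]
  a=14: (14, -6, 83), (14, 6, 83)  [2]
  a=15..18: none
  a=19: (19, -10, 62), (19, 10, 62)  [2]
  a=20..25: none
  a=26: (26, -22, 49), (26, 22, 49)  [2]
  a=27..28: none
  a=29: (29, -12, 41), (29, 12, 41)  [2]
  a=30: none
  a=31: (31, -10, 38), (31, 10, 38)  [2]
  a=32..39: none
Total reduced forms: 1 + 1 + 2 + 2 + 2 + 2 + 2 + 2 + 2 = 16
h = 16

16


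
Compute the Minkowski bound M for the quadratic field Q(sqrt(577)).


d = 577, d mod 4 = 1, so disc(K) = d = 577; |disc(K)| = 577
Real quadratic field, so n = 2, s = r2 = 0, r1 = 2
M = (n!/n^n) * (4/pi)^s * sqrt(|disc(K)|) = (2!/2^2) * (4/pi)^0 * sqrt(577)
= 0.5 * 1.000000 * 24.020824
= 12.0104

12.0104


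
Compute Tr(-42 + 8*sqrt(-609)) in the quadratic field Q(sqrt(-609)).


Tr(a + b*sqrt(d)) = (a + b*sqrt(d)) + (a - b*sqrt(d)) = 2a
= 2 * (-42)
= -84

-84


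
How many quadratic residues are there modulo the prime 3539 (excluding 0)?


For prime p, the number of non-zero quadratic residues is (p-1)/2.
= (3539-1)/2
= 1769

1769


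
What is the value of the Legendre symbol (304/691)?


p = 691 is prime, so compute (304/691) with the reciprocity algorithm (Jacobi-symbol steps: pull out 2s via (2/n), flip via reciprocity, reduce):
  pull out 2: (2/691) = -1  (since 691 mod 8 = 3)
  pull out 2: (2/691) = -1  (since 691 mod 8 = 3)
  pull out 2: (2/691) = -1  (since 691 mod 8 = 3)
  pull out 2: (2/691) = -1  (since 691 mod 8 = 3)
  reciprocity: (19/691) -> -(691/19)
  reduce: (7/19)
  reciprocity: (7/19) -> -(19/7)
  reduce: (5/7)
  reciprocity: (5/7) -> +(7/5)
  reduce: (2/5)
  pull out 2: (2/5) = -1  (since 5 mod 8 = 5)
  (1/5) = 1
Product of signs = -1
(304/691) = -1

-1


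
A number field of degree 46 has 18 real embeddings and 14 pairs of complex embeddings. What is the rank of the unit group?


By Dirichlet's unit theorem:
rank = r1 + r2 - 1
= 18 + 14 - 1
= 31

31


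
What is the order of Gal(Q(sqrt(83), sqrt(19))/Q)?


The 2 square roots of distinct primes are multiplicatively independent over Q,
so [K:Q] = 2^2 and Gal(K/Q) is isomorphic to (Z/2Z)^2.
|Gal| = 2^2 = 4

4


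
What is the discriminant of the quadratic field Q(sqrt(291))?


For K = Q(sqrt(d)) with d squarefree: disc(K) = d if d = 1 mod 4, and disc(K) = 4d if d = 2 or 3 mod 4.
Here d = 291, and d mod 4 = 3.
d = 3 mod 4, not 1 (O_K = Z[sqrt(d)]), so disc(K) = 4d = 4 * (291) = 1164

1164


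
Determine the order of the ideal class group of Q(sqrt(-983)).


K = Q(sqrt(-983)). d mod 4 = 1, so D = disc(K) = d = -983
h(K) equals the number of primitive reduced positive-definite forms (a, b, c) = a*x^2 + b*x*y + c*y^2 with b^2 - 4ac = D,
where reduced means |b| <= a <= c, with b >= 0 whenever |b| = a or a = c, and primitive means gcd(a, b, c) = 1.
Reduced forces 3a^2 <= |D| = 983, so 1 <= a <= 18; b must have the parity of D, and c = (b^2 - D)/(4a) must be an integer >= a.
Enumerate a = 1..18, b in [-a, a]:
  a=1: (1, 1, 246)  [1]
  a=2: (2, -1, 123), (2, 1, 123)  [2]
  a=3: (3, -1, 82), (3, 1, 82)  [2]
  a=4: (4, -3, 62), (4, 3, 62)  [2]
  a=5: none
  a=6: (6, -5, 42), (6, -1, 41), (6, 1, 41), (6, 5, 42)  [4]
  a=7: (7, -5, 36), (7, 5, 36)  [2]
  a=8: (8, -3, 31), (8, 3, 31)  [2]
  a=9: (9, -5, 28), (9, 5, 28)  [2]
  a=10..11: none
  a=12: (12, -11, 23), (12, -5, 21), (12, 5, 21), (12, 11, 23)  [4]
  a=13: none
  a=14: (14, -9, 19), (14, -5, 18), (14, 5, 18), (14, 9, 19)  [4]
  a=15: none
  a=16: (16, -13, 18), (16, 13, 18)  [2]
  a=17..18: none
Total reduced forms: 1 + 2 + 2 + 2 + 4 + 2 + 2 + 2 + 4 + 4 + 2 = 27
h = 27

27


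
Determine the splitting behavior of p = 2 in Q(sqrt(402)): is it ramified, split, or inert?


K = Q(sqrt(402)). Since d mod 4 = 2, disc(K) = 1608.
Check p | disc: 1608 mod 2 = 0.
p divides disc, so p ramifies: (p) = P^2 with e=2, f=1, g=1.
Therefore p is ramified.

ramified


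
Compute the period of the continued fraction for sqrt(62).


Run the CF algorithm for sqrt(62).
a_0 = floor(sqrt(62)) = 7; set m_0=0, q_0=1.
Recurrence: m' = q*a - m,  q' = (d - m'^2)/q,  a' = floor((a_0 + m')/q').
  step 1: m=7, q=13, a=1
  step 2: m=6, q=2, a=6
  step 3: m=6, q=13, a=1
  step 4: m=7, q=1, a=14
a_4 = 2*a_0 = 14, so the period closes here.
sqrt(62) = [7; 1, 6, 1, 14]
Period length = 4

4


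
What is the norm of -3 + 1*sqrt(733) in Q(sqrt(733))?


N(a + b*sqrt(d)) = a^2 - d*b^2
= (-3)^2 - (733)*(1)^2
= 9 - 733
= -724

-724


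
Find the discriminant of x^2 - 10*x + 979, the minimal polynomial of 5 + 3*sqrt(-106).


The element 5 + 3*sqrt(-106) has minimal polynomial:
x^2 - 10*x + 979
Discriminant = (-10)^2 - 4*(979)
= 100 - 3916
= -3816

-3816


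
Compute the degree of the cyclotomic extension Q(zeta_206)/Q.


The degree equals Euler's totient phi(206).
206 = 2 * 103
phi(206) = 102

102


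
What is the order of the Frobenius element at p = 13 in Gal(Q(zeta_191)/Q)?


The Frobenius at p in Gal(Q(zeta_n)/Q) = (Z/nZ)* is the class of p, so its order is ord_191(13), the smallest k >= 1 with 13^k = 1 mod 191.
n = 191 = 191, phi(191) = 190; the order divides phi(n).
Divisors of 190: 1, 2, 5, 10, 19, 38, 95, 190
Repeated squaring mod 191: 13^1 = 13, 13^2 = 169, 13^4 = 102, 13^8 = 90, 13^16 = 78, 13^32 = 163, 13^64 = 20, 13^128 = 18
Test divisors in increasing order:
  k=1: 13^1 = 13 mod 191
  k=2: 13^2 = 169 mod 191
  k=5: 13^5 = 102 * 13 = 180 mod 191
  k=10: 13^10 = 90 * 169 = 121 mod 191
  k=19: 13^19 = 78 * 169 * 13 = 39 mod 191
  k=38: 13^38 = 163 * 102 * 169 = 184 mod 191
  k=95: 13^95 = 20 * 78 * 90 * 102 * 169 * 13 = 1 mod 191  <- first divisor giving 1
Order = 95

95


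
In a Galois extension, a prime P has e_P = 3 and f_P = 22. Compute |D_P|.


|D_P| = e * f
= 3 * 22
= 66

66


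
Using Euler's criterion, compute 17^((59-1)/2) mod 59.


p = 59 is prime and the exponent is (p-1)/2 = 29, so by Euler's criterion 17^29 = (17/59) = +1 or -1 mod 59.
Compute by square-and-multiply:
  29 = 16 + 8 + 4 + 1 (binary 11101)
  Repeated squaring mod 59: 17^1 = 17, 17^2 = 53, 17^4 = 36, 17^8 = 57, 17^16 = 4
  17^29 = 17^16 * 17^8 * 17^4 * 17^1 = 4 * 57 * 36 * 17 mod 59
    4 * 57 = 228 = 51 mod 59
    51 * 36 = 1836 = 7 mod 59
    7 * 17 = 119 = 1 mod 59
  17^29 = 1 mod 59
Result 1: 17 is a quadratic residue mod 59.
17^29 mod 59 = 1

1


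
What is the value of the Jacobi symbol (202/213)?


Compute (202/213) via quadratic reciprocity:
  pull out 2: (2/213) = -1  (since 213 mod 8 = 5)
  reciprocity: (101/213) -> +(213/101)
  reduce: (11/101)
  reciprocity: (11/101) -> +(101/11)
  reduce: (2/11)
  pull out 2: (2/11) = -1  (since 11 mod 8 = 3)
  (1/11) = 1
Product of signs = 1

1


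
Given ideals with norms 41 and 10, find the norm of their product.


N(IJ) = N(I) * N(J)
= 41 * 10
= 410

410


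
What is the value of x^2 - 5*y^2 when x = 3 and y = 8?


x^2 - d*y^2
= 3^2 - 5*8^2
= 9 - 320
= -311

-311


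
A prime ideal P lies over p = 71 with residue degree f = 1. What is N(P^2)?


N(P^a) = p^(a*f)
= 71^(2*1)
= 71^2
= 5041

5041


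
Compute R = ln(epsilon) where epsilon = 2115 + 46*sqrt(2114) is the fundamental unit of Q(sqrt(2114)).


epsilon = 2115 + 46*sqrt(2114)
= 4229.9998
R = ln(4229.9998)
= 8.3500

8.3500


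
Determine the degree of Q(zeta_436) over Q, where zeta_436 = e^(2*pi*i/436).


The degree equals Euler's totient phi(436).
436 = 2^2 * 109
phi(436) = 216

216


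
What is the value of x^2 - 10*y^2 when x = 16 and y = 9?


x^2 - d*y^2
= 16^2 - 10*9^2
= 256 - 810
= -554

-554


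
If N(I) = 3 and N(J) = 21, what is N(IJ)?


N(IJ) = N(I) * N(J)
= 3 * 21
= 63

63


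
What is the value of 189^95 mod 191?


p = 191 is prime and the exponent is (p-1)/2 = 95, so by Euler's criterion 189^95 = (189/191) = +1 or -1 mod 191.
Compute by square-and-multiply:
  95 = 64 + 16 + 8 + 4 + 2 + 1 (binary 1011111)
  Repeated squaring mod 191: 189^1 = 189, 189^2 = 4, 189^4 = 16, 189^8 = 65, 189^16 = 23, 189^32 = 147, 189^64 = 26
  189^95 = 189^64 * 189^16 * 189^8 * 189^4 * 189^2 * 189^1 = 26 * 23 * 65 * 16 * 4 * 189 mod 191
    26 * 23 = 598 = 25 mod 191
    25 * 65 = 1625 = 97 mod 191
    97 * 16 = 1552 = 24 mod 191
    24 * 4 = 96 = 96 mod 191
    96 * 189 = 18144 = 190 mod 191
  189^95 = 190 mod 191
Result 190 = p - 1 = -1 mod 191: 189 is a quadratic non-residue mod 191. As a residue in [0, p-1] the value is 190.
189^95 mod 191 = 190

190


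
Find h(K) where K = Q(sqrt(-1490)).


K = Q(sqrt(-1490)). d mod 4 = 2, so D = disc(K) = 4d = -5960
h(K) equals the number of primitive reduced positive-definite forms (a, b, c) = a*x^2 + b*x*y + c*y^2 with b^2 - 4ac = D,
where reduced means |b| <= a <= c, with b >= 0 whenever |b| = a or a = c, and primitive means gcd(a, b, c) = 1.
Reduced forces 3a^2 <= |D| = 5960, so 1 <= a <= 44; b must have the parity of D, and c = (b^2 - D)/(4a) must be an integer >= a.
Enumerate a = 1..44, b in [-a, a]:
  a=1: (1, 0, 1490)  [1]
  a=2: (2, 0, 745)  [1]
  a=3: (3, -2, 497), (3, 2, 497)  [2]
  a=4: none
  a=5: (5, 0, 298)  [1]
  a=6: (6, -4, 249), (6, 4, 249)  [2]
  a=7: (7, -2, 213), (7, 2, 213)  [2]
  a=8: none
  a=9: (9, -4, 166), (9, 4, 166)  [2]
  a=10: (10, 0, 149)  [1]
  a=11..13: none
  a=14: (14, -12, 109), (14, 12, 109)  [2]
  a=15: (15, -10, 101), (15, 10, 101)  [2]
  a=16..17: none
  a=18: (18, -4, 83), (18, 4, 83)  [2]
  a=19: (19, -14, 81), (19, 14, 81)  [2]
  a=20: none
  a=21: (21, -16, 74), (21, -2, 71), (21, 2, 71), (21, 16, 74)  [4]
  a=22..26: none
  a=27: (27, -14, 57), (27, 14, 57)  [2]
  a=28..29: none
  a=30: (30, -20, 53), (30, 20, 53)  [2]
  a=31..34: none
  a=35: (35, -30, 49), (35, 30, 49)  [2]
  a=36: none
  a=37: (37, -16, 42), (37, 16, 42)  [2]
  a=38: (38, -24, 43), (38, 24, 43)  [2]
  a=39..41: none
  a=42: (42, -40, 45), (42, 40, 45)  [2]
  a=43..44: none
Total reduced forms: 1 + 1 + 2 + 1 + 2 + 2 + 2 + 1 + 2 + 2 + 2 + 2 + 4 + 2 + 2 + 2 + 2 + 2 + 2 = 36
h = 36

36


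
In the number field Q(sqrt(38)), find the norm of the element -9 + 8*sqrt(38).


N(a + b*sqrt(d)) = a^2 - d*b^2
= (-9)^2 - (38)*(8)^2
= 81 - 2432
= -2351

-2351


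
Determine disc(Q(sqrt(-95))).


For K = Q(sqrt(d)) with d squarefree: disc(K) = d if d = 1 mod 4, and disc(K) = 4d if d = 2 or 3 mod 4.
Here d = -95, and d mod 4 = 1.
d = 1 mod 4 (O_K = Z[(1+sqrt(d))/2]), so disc(K) = d = -95

-95


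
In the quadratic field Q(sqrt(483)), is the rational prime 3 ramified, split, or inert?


K = Q(sqrt(483)). Since d mod 4 = 3, disc(K) = 1932.
Check p | disc: 1932 mod 3 = 0.
p divides disc, so p ramifies: (p) = P^2 with e=2, f=1, g=1.
Therefore p is ramified.

ramified


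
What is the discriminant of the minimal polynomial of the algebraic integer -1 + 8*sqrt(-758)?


The element -1 + 8*sqrt(-758) has minimal polynomial:
x^2 + 2*x + 48513
Discriminant = (2)^2 - 4*(48513)
= 4 - 194052
= -194048

-194048


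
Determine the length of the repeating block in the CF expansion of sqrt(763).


Run the CF algorithm for sqrt(763).
a_0 = floor(sqrt(763)) = 27; set m_0=0, q_0=1.
Recurrence: m' = q*a - m,  q' = (d - m'^2)/q,  a' = floor((a_0 + m')/q').
  step 1: m=27, q=34, a=1
  step 2: m=7, q=21, a=1
  step 3: m=14, q=27, a=1
  step 4: m=13, q=22, a=1
  step 5: m=9, q=31, a=1
  step 6: m=22, q=9, a=5
  step 7: m=23, q=26, a=1
  step 8: m=3, q=29, a=1
  step 9: m=26, q=3, a=17
  step 10: m=25, q=46, a=1
  step 11: m=21, q=7, a=6
  step 12: m=21, q=46, a=1
  step 13: m=25, q=3, a=17
  step 14: m=26, q=29, a=1
  step 15: m=3, q=26, a=1
  step 16: m=23, q=9, a=5
  step 17: m=22, q=31, a=1
  step 18: m=9, q=22, a=1
  step 19: m=13, q=27, a=1
  step 20: m=14, q=21, a=1
  step 21: m=7, q=34, a=1
  step 22: m=27, q=1, a=54
a_22 = 2*a_0 = 54, so the period closes here.
sqrt(763) = [27; 1, 1, 1, 1, 1, 5, 1, 1, 17, 1, 6, 1, 17, 1, 1, 5, 1, 1, 1, 1, 1, 54]
Period length = 22

22


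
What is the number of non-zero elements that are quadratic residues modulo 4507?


For prime p, the number of non-zero quadratic residues is (p-1)/2.
= (4507-1)/2
= 2253

2253


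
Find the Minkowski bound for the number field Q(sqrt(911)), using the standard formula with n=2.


d = 911, d mod 4 = 3, so disc(K) = 4d = 3644; |disc(K)| = 3644
Real quadratic field, so n = 2, s = r2 = 0, r1 = 2
M = (n!/n^n) * (4/pi)^s * sqrt(|disc(K)|) = (2!/2^2) * (4/pi)^0 * sqrt(3644)
= 0.5 * 1.000000 * 60.365553
= 30.1828

30.1828


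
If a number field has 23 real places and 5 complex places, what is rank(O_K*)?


By Dirichlet's unit theorem:
rank = r1 + r2 - 1
= 23 + 5 - 1
= 27

27


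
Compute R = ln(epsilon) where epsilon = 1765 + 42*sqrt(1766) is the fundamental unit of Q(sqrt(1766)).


epsilon = 1765 + 42*sqrt(1766)
= 3529.9997
R = ln(3529.9997)
= 8.1691

8.1691


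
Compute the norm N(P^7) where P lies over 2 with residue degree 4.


N(P^a) = p^(a*f)
= 2^(7*4)
= 2^28
= 268435456

268435456


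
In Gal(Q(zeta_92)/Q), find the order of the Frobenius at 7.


The Frobenius at p in Gal(Q(zeta_n)/Q) = (Z/nZ)* is the class of p, so its order is ord_92(7), the smallest k >= 1 with 7^k = 1 mod 92.
n = 92 = 2^2 * 23, phi(92) = 44; the order divides phi(n).
Divisors of 44: 1, 2, 4, 11, 22, 44
Repeated squaring mod 92: 7^1 = 7, 7^2 = 49, 7^4 = 9, 7^8 = 81, 7^16 = 29, 7^32 = 13
Test divisors in increasing order:
  k=1: 7^1 = 7 mod 92
  k=2: 7^2 = 49 mod 92
  k=4: 7^4 = 9 mod 92
  k=11: 7^11 = 81 * 49 * 7 = 91 mod 92
  k=22: 7^22 = 29 * 9 * 49 = 1 mod 92  <- first divisor giving 1
Order = 22

22


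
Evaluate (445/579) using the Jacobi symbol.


Compute (445/579) via quadratic reciprocity:
  reciprocity: (445/579) -> +(579/445)
  reduce: (134/445)
  pull out 2: (2/445) = -1  (since 445 mod 8 = 5)
  reciprocity: (67/445) -> +(445/67)
  reduce: (43/67)
  reciprocity: (43/67) -> -(67/43)
  reduce: (24/43)
  pull out 2: (2/43) = -1  (since 43 mod 8 = 3)
  pull out 2: (2/43) = -1  (since 43 mod 8 = 3)
  pull out 2: (2/43) = -1  (since 43 mod 8 = 3)
  reciprocity: (3/43) -> -(43/3)
  reduce: (1/3)
  (1/3) = 1
Product of signs = 1

1


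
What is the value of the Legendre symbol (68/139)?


p = 139 is prime, so compute (68/139) with the reciprocity algorithm (Jacobi-symbol steps: pull out 2s via (2/n), flip via reciprocity, reduce):
  pull out 2: (2/139) = -1  (since 139 mod 8 = 3)
  pull out 2: (2/139) = -1  (since 139 mod 8 = 3)
  reciprocity: (17/139) -> +(139/17)
  reduce: (3/17)
  reciprocity: (3/17) -> +(17/3)
  reduce: (2/3)
  pull out 2: (2/3) = -1  (since 3 mod 8 = 3)
  (1/3) = 1
Product of signs = -1
(68/139) = -1

-1


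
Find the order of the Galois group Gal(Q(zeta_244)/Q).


|Gal(Q(zeta_244)/Q)| = phi(244)
= 120

120


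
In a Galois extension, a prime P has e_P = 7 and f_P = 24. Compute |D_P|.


|D_P| = e * f
= 7 * 24
= 168

168


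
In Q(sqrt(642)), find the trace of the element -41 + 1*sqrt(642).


Tr(a + b*sqrt(d)) = (a + b*sqrt(d)) + (a - b*sqrt(d)) = 2a
= 2 * (-41)
= -82

-82


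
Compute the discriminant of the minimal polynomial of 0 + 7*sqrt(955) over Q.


The element 0 + 7*sqrt(955) has minimal polynomial:
x^2 + 0*x - 46795
Discriminant = (0)^2 - 4*(-46795)
= 0 + 187180
= 187180

187180


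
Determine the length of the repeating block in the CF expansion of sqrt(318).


Run the CF algorithm for sqrt(318).
a_0 = floor(sqrt(318)) = 17; set m_0=0, q_0=1.
Recurrence: m' = q*a - m,  q' = (d - m'^2)/q,  a' = floor((a_0 + m')/q').
  step 1: m=17, q=29, a=1
  step 2: m=12, q=6, a=4
  step 3: m=12, q=29, a=1
  step 4: m=17, q=1, a=34
a_4 = 2*a_0 = 34, so the period closes here.
sqrt(318) = [17; 1, 4, 1, 34]
Period length = 4

4


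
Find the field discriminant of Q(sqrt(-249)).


For K = Q(sqrt(d)) with d squarefree: disc(K) = d if d = 1 mod 4, and disc(K) = 4d if d = 2 or 3 mod 4.
Here d = -249, and d mod 4 = 3.
d = 3 mod 4, not 1 (O_K = Z[sqrt(d)]), so disc(K) = 4d = 4 * (-249) = -996

-996


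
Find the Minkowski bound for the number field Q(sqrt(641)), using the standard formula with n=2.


d = 641, d mod 4 = 1, so disc(K) = d = 641; |disc(K)| = 641
Real quadratic field, so n = 2, s = r2 = 0, r1 = 2
M = (n!/n^n) * (4/pi)^s * sqrt(|disc(K)|) = (2!/2^2) * (4/pi)^0 * sqrt(641)
= 0.5 * 1.000000 * 25.317978
= 12.6590

12.6590


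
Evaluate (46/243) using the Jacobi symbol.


Compute (46/243) via quadratic reciprocity:
  pull out 2: (2/243) = -1  (since 243 mod 8 = 3)
  reciprocity: (23/243) -> -(243/23)
  reduce: (13/23)
  reciprocity: (13/23) -> +(23/13)
  reduce: (10/13)
  pull out 2: (2/13) = -1  (since 13 mod 8 = 5)
  reciprocity: (5/13) -> +(13/5)
  reduce: (3/5)
  reciprocity: (3/5) -> +(5/3)
  reduce: (2/3)
  pull out 2: (2/3) = -1  (since 3 mod 8 = 3)
  (1/3) = 1
Product of signs = 1

1


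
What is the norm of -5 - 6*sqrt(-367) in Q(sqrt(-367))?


N(a + b*sqrt(d)) = a^2 - d*b^2
= (-5)^2 - (-367)*(-6)^2
= 25 + 13212
= 13237

13237


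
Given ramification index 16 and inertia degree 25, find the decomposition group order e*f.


|D_P| = e * f
= 16 * 25
= 400

400


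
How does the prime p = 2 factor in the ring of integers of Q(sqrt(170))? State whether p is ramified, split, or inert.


K = Q(sqrt(170)). Since d mod 4 = 2, disc(K) = 680.
Check p | disc: 680 mod 2 = 0.
p divides disc, so p ramifies: (p) = P^2 with e=2, f=1, g=1.
Therefore p is ramified.

ramified


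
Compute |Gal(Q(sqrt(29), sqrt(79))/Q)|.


The 2 square roots of distinct primes are multiplicatively independent over Q,
so [K:Q] = 2^2 and Gal(K/Q) is isomorphic to (Z/2Z)^2.
|Gal| = 2^2 = 4

4


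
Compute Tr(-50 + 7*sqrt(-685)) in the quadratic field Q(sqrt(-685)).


Tr(a + b*sqrt(d)) = (a + b*sqrt(d)) + (a - b*sqrt(d)) = 2a
= 2 * (-50)
= -100

-100


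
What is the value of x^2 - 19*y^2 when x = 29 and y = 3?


x^2 - d*y^2
= 29^2 - 19*3^2
= 841 - 171
= 670

670


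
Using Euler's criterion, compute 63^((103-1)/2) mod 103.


p = 103 is prime and the exponent is (p-1)/2 = 51, so by Euler's criterion 63^51 = (63/103) = +1 or -1 mod 103.
Compute by square-and-multiply:
  51 = 32 + 16 + 2 + 1 (binary 110011)
  Repeated squaring mod 103: 63^1 = 63, 63^2 = 55, 63^4 = 38, 63^8 = 2, 63^16 = 4, 63^32 = 16
  63^51 = 63^32 * 63^16 * 63^2 * 63^1 = 16 * 4 * 55 * 63 mod 103
    16 * 4 = 64 = 64 mod 103
    64 * 55 = 3520 = 18 mod 103
    18 * 63 = 1134 = 1 mod 103
  63^51 = 1 mod 103
Result 1: 63 is a quadratic residue mod 103.
63^51 mod 103 = 1

1


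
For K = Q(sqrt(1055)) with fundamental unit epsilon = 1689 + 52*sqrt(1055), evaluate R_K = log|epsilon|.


epsilon = 1689 + 52*sqrt(1055)
= 3377.9997
R = ln(3377.9997)
= 8.1250

8.1250


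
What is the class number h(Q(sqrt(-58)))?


K = Q(sqrt(-58)). d mod 4 = 2, so D = disc(K) = 4d = -232
h(K) equals the number of primitive reduced positive-definite forms (a, b, c) = a*x^2 + b*x*y + c*y^2 with b^2 - 4ac = D,
where reduced means |b| <= a <= c, with b >= 0 whenever |b| = a or a = c, and primitive means gcd(a, b, c) = 1.
Reduced forces 3a^2 <= |D| = 232, so 1 <= a <= 8; b must have the parity of D, and c = (b^2 - D)/(4a) must be an integer >= a.
Enumerate a = 1..8, b in [-a, a]:
  a=1: (1, 0, 58)  [1]
  a=2: (2, 0, 29)  [1]
  a=3..8: none
Total reduced forms: 1 + 1 = 2
h = 2

2


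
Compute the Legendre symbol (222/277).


p = 277 is prime, so compute (222/277) with the reciprocity algorithm (Jacobi-symbol steps: pull out 2s via (2/n), flip via reciprocity, reduce):
  pull out 2: (2/277) = -1  (since 277 mod 8 = 5)
  reciprocity: (111/277) -> +(277/111)
  reduce: (55/111)
  reciprocity: (55/111) -> -(111/55)
  reduce: (1/55)
  (1/55) = 1
Product of signs = 1
(222/277) = 1

1


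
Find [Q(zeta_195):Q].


The degree equals Euler's totient phi(195).
195 = 3 * 5 * 13
phi(195) = 96

96


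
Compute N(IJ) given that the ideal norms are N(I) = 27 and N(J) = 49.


N(IJ) = N(I) * N(J)
= 27 * 49
= 1323

1323


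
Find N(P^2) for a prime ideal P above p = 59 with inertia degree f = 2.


N(P^a) = p^(a*f)
= 59^(2*2)
= 59^4
= 12117361

12117361


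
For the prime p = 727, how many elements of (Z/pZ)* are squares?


For prime p, the number of non-zero quadratic residues is (p-1)/2.
= (727-1)/2
= 363

363


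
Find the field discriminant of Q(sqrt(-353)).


For K = Q(sqrt(d)) with d squarefree: disc(K) = d if d = 1 mod 4, and disc(K) = 4d if d = 2 or 3 mod 4.
Here d = -353, and d mod 4 = 3.
d = 3 mod 4, not 1 (O_K = Z[sqrt(d)]), so disc(K) = 4d = 4 * (-353) = -1412

-1412


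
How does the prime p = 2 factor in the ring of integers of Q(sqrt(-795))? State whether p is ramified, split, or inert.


K = Q(sqrt(-795)). Since d mod 4 = 1, disc(K) = -795.
Check p | disc: -795 mod 2 = 1.
p=2 does not divide disc (d is 1 mod 4). 2 splits iff d = 1 mod 8.
d mod 8 = 5, so (d/2) = -1.
(d/p) = -1, so p is inert: (p) stays prime with e=1, f=2, g=1.
Therefore p is inert.

inert


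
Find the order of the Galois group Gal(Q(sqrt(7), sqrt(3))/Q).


The 2 square roots of distinct primes are multiplicatively independent over Q,
so [K:Q] = 2^2 and Gal(K/Q) is isomorphic to (Z/2Z)^2.
|Gal| = 2^2 = 4

4


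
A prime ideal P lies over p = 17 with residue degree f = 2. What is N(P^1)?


N(P^a) = p^(a*f)
= 17^(1*2)
= 17^2
= 289

289


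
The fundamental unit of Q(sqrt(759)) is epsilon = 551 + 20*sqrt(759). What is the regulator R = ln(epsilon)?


epsilon = 551 + 20*sqrt(759)
= 1101.9991
R = ln(1101.9991)
= 7.0049

7.0049


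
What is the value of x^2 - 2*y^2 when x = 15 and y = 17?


x^2 - d*y^2
= 15^2 - 2*17^2
= 225 - 578
= -353

-353


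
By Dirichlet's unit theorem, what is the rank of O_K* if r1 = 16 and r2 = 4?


By Dirichlet's unit theorem:
rank = r1 + r2 - 1
= 16 + 4 - 1
= 19

19


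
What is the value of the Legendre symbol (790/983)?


p = 983 is prime, so compute (790/983) with the reciprocity algorithm (Jacobi-symbol steps: pull out 2s via (2/n), flip via reciprocity, reduce):
  pull out 2: (2/983) = +1  (since 983 mod 8 = 7)
  reciprocity: (395/983) -> -(983/395)
  reduce: (193/395)
  reciprocity: (193/395) -> +(395/193)
  reduce: (9/193)
  reciprocity: (9/193) -> +(193/9)
  reduce: (4/9)
  pull out 2: (2/9) = +1  (since 9 mod 8 = 1)
  pull out 2: (2/9) = +1  (since 9 mod 8 = 1)
  (1/9) = 1
Product of signs = -1
(790/983) = -1

-1


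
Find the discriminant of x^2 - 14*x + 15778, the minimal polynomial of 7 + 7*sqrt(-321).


The element 7 + 7*sqrt(-321) has minimal polynomial:
x^2 - 14*x + 15778
Discriminant = (-14)^2 - 4*(15778)
= 196 - 63112
= -62916

-62916


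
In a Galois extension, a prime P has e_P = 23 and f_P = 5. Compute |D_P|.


|D_P| = e * f
= 23 * 5
= 115

115


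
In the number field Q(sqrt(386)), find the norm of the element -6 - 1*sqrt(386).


N(a + b*sqrt(d)) = a^2 - d*b^2
= (-6)^2 - (386)*(-1)^2
= 36 - 386
= -350

-350


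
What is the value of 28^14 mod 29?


p = 29 is prime and the exponent is (p-1)/2 = 14, so by Euler's criterion 28^14 = (28/29) = +1 or -1 mod 29.
Compute by square-and-multiply:
  14 = 8 + 4 + 2 (binary 1110)
  Repeated squaring mod 29: 28^1 = 28, 28^2 = 1, 28^4 = 1, 28^8 = 1
  28^14 = 28^8 * 28^4 * 28^2 = 1 * 1 * 1 mod 29
    1 * 1 = 1 = 1 mod 29
    1 * 1 = 1 = 1 mod 29
  28^14 = 1 mod 29
Result 1: 28 is a quadratic residue mod 29.
28^14 mod 29 = 1

1


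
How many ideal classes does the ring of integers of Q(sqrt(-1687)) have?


K = Q(sqrt(-1687)). d mod 4 = 1, so D = disc(K) = d = -1687
h(K) equals the number of primitive reduced positive-definite forms (a, b, c) = a*x^2 + b*x*y + c*y^2 with b^2 - 4ac = D,
where reduced means |b| <= a <= c, with b >= 0 whenever |b| = a or a = c, and primitive means gcd(a, b, c) = 1.
Reduced forces 3a^2 <= |D| = 1687, so 1 <= a <= 23; b must have the parity of D, and c = (b^2 - D)/(4a) must be an integer >= a.
Enumerate a = 1..23, b in [-a, a]:
  a=1: (1, 1, 422)  [1]
  a=2: (2, -1, 211), (2, 1, 211)  [2]
  a=3: none
  a=4: (4, -3, 106), (4, 3, 106)  [2]
  a=5..6: none
  a=7: (7, 7, 62)  [1]
  a=8: (8, -3, 53), (8, 3, 53)  [2]
  a=9..12: none
  a=13: (13, -9, 34), (13, 9, 34)  [2]
  a=14: (14, -7, 31), (14, 7, 31)  [2]
  a=15: none
  a=16: (16, -13, 29), (16, 13, 29)  [2]
  a=17: (17, -9, 26), (17, 9, 26)  [2]
  a=18: none
  a=19: (19, -17, 26), (19, 17, 26)  [2]
  a=20..23: none
Total reduced forms: 1 + 2 + 2 + 1 + 2 + 2 + 2 + 2 + 2 + 2 = 18
h = 18

18


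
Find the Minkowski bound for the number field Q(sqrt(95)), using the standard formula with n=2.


d = 95, d mod 4 = 3, so disc(K) = 4d = 380; |disc(K)| = 380
Real quadratic field, so n = 2, s = r2 = 0, r1 = 2
M = (n!/n^n) * (4/pi)^s * sqrt(|disc(K)|) = (2!/2^2) * (4/pi)^0 * sqrt(380)
= 0.5 * 1.000000 * 19.493589
= 9.7468

9.7468


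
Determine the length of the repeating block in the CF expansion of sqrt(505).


Run the CF algorithm for sqrt(505).
a_0 = floor(sqrt(505)) = 22; set m_0=0, q_0=1.
Recurrence: m' = q*a - m,  q' = (d - m'^2)/q,  a' = floor((a_0 + m')/q').
  step 1: m=22, q=21, a=2
  step 2: m=20, q=5, a=8
  step 3: m=20, q=21, a=2
  step 4: m=22, q=1, a=44
a_4 = 2*a_0 = 44, so the period closes here.
sqrt(505) = [22; 2, 8, 2, 44]
Period length = 4

4


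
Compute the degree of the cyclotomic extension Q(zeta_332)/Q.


The degree equals Euler's totient phi(332).
332 = 2^2 * 83
phi(332) = 164

164


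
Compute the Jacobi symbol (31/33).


Compute (31/33) via quadratic reciprocity:
  reciprocity: (31/33) -> +(33/31)
  reduce: (2/31)
  pull out 2: (2/31) = +1  (since 31 mod 8 = 7)
  (1/31) = 1
Product of signs = 1

1


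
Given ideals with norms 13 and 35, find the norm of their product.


N(IJ) = N(I) * N(J)
= 13 * 35
= 455

455


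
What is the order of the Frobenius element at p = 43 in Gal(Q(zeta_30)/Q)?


The Frobenius at p in Gal(Q(zeta_n)/Q) = (Z/nZ)* is the class of p, so its order is ord_30(43), the smallest k >= 1 with 43^k = 1 mod 30.
n = 30 = 2 * 3 * 5, phi(30) = 8; the order divides phi(n).
Divisors of 8: 1, 2, 4, 8
Repeated squaring mod 30: 43^1 = 13, 43^2 = 19, 43^4 = 1, 43^8 = 1
Test divisors in increasing order:
  k=1: 43^1 = 13 mod 30
  k=2: 43^2 = 19 mod 30
  k=4: 43^4 = 1 mod 30  <- first divisor giving 1
Order = 4

4


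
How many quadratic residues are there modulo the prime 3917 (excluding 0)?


For prime p, the number of non-zero quadratic residues is (p-1)/2.
= (3917-1)/2
= 1958

1958


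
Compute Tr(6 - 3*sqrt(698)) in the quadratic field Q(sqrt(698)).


Tr(a + b*sqrt(d)) = (a + b*sqrt(d)) + (a - b*sqrt(d)) = 2a
= 2 * (6)
= 12

12


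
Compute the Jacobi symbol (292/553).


Compute (292/553) via quadratic reciprocity:
  pull out 2: (2/553) = +1  (since 553 mod 8 = 1)
  pull out 2: (2/553) = +1  (since 553 mod 8 = 1)
  reciprocity: (73/553) -> +(553/73)
  reduce: (42/73)
  pull out 2: (2/73) = +1  (since 73 mod 8 = 1)
  reciprocity: (21/73) -> +(73/21)
  reduce: (10/21)
  pull out 2: (2/21) = -1  (since 21 mod 8 = 5)
  reciprocity: (5/21) -> +(21/5)
  reduce: (1/5)
  (1/5) = 1
Product of signs = -1

-1


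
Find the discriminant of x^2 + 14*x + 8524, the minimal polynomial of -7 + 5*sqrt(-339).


The element -7 + 5*sqrt(-339) has minimal polynomial:
x^2 + 14*x + 8524
Discriminant = (14)^2 - 4*(8524)
= 196 - 34096
= -33900

-33900


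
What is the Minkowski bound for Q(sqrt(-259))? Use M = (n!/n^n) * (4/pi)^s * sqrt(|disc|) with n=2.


d = -259, d mod 4 = 1, so disc(K) = d = -259; |disc(K)| = 259
Imaginary quadratic field, so n = 2, s = r2 = 1, r1 = 0
M = (n!/n^n) * (4/pi)^s * sqrt(|disc(K)|) = (2!/2^2) * (4/pi)^1 * sqrt(259)
= 0.5 * 1.273240 * 16.093477
= 10.2454

10.2454


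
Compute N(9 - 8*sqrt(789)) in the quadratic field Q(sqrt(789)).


N(a + b*sqrt(d)) = a^2 - d*b^2
= (9)^2 - (789)*(-8)^2
= 81 - 50496
= -50415

-50415


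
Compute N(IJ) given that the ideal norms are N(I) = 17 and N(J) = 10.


N(IJ) = N(I) * N(J)
= 17 * 10
= 170

170


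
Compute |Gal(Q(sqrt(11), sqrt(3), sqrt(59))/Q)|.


The 3 square roots of distinct primes are multiplicatively independent over Q,
so [K:Q] = 2^3 and Gal(K/Q) is isomorphic to (Z/2Z)^3.
|Gal| = 2^3 = 8

8


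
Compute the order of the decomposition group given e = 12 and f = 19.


|D_P| = e * f
= 12 * 19
= 228

228


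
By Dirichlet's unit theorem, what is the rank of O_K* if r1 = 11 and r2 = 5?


By Dirichlet's unit theorem:
rank = r1 + r2 - 1
= 11 + 5 - 1
= 15

15


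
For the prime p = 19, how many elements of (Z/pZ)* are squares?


For prime p, the number of non-zero quadratic residues is (p-1)/2.
= (19-1)/2
= 9

9


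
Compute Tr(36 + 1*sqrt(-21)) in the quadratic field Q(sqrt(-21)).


Tr(a + b*sqrt(d)) = (a + b*sqrt(d)) + (a - b*sqrt(d)) = 2a
= 2 * (36)
= 72

72


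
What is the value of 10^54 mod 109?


p = 109 is prime and the exponent is (p-1)/2 = 54, so by Euler's criterion 10^54 = (10/109) = +1 or -1 mod 109.
Compute by square-and-multiply:
  54 = 32 + 16 + 4 + 2 (binary 110110)
  Repeated squaring mod 109: 10^1 = 10, 10^2 = 100, 10^4 = 81, 10^8 = 21, 10^16 = 5, 10^32 = 25
  10^54 = 10^32 * 10^16 * 10^4 * 10^2 = 25 * 5 * 81 * 100 mod 109
    25 * 5 = 125 = 16 mod 109
    16 * 81 = 1296 = 97 mod 109
    97 * 100 = 9700 = 108 mod 109
  10^54 = 108 mod 109
Result 108 = p - 1 = -1 mod 109: 10 is a quadratic non-residue mod 109. As a residue in [0, p-1] the value is 108.
10^54 mod 109 = 108

108


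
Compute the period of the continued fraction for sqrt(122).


Run the CF algorithm for sqrt(122).
a_0 = floor(sqrt(122)) = 11; set m_0=0, q_0=1.
Recurrence: m' = q*a - m,  q' = (d - m'^2)/q,  a' = floor((a_0 + m')/q').
  step 1: m=11, q=1, a=22
a_1 = 2*a_0 = 22, so the period closes here.
sqrt(122) = [11; 22]
Period length = 1

1


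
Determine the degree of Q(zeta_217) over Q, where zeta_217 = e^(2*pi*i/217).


The degree equals Euler's totient phi(217).
217 = 7 * 31
phi(217) = 180

180


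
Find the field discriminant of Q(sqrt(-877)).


For K = Q(sqrt(d)) with d squarefree: disc(K) = d if d = 1 mod 4, and disc(K) = 4d if d = 2 or 3 mod 4.
Here d = -877, and d mod 4 = 3.
d = 3 mod 4, not 1 (O_K = Z[sqrt(d)]), so disc(K) = 4d = 4 * (-877) = -3508

-3508


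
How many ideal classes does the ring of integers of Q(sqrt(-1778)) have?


K = Q(sqrt(-1778)). d mod 4 = 2, so D = disc(K) = 4d = -7112
h(K) equals the number of primitive reduced positive-definite forms (a, b, c) = a*x^2 + b*x*y + c*y^2 with b^2 - 4ac = D,
where reduced means |b| <= a <= c, with b >= 0 whenever |b| = a or a = c, and primitive means gcd(a, b, c) = 1.
Reduced forces 3a^2 <= |D| = 7112, so 1 <= a <= 48; b must have the parity of D, and c = (b^2 - D)/(4a) must be an integer >= a.
Enumerate a = 1..48, b in [-a, a]:
  a=1: (1, 0, 1778)  [1]
  a=2: (2, 0, 889)  [1]
  a=3: (3, -2, 593), (3, 2, 593)  [2]
  a=4..5: none
  a=6: (6, -4, 297), (6, 4, 297)  [2]
  a=7: (7, 0, 254)  [1]
  a=8: none
  a=9: (9, -4, 198), (9, 4, 198)  [2]
  a=10: none
  a=11: (11, -4, 162), (11, 4, 162)  [2]
  a=12: none
  a=13: (13, -8, 138), (13, 8, 138)  [2]
  a=14: (14, 0, 127)  [1]
  a=15..17: none
  a=18: (18, -4, 99), (18, 4, 99)  [2]
  a=19..20: none
  a=21: (21, -14, 87), (21, 14, 87)  [2]
  a=22: (22, -4, 81), (22, 4, 81)  [2]
  a=23: (23, -8, 78), (23, 8, 78)  [2]
  a=24..25: none
  a=26: (26, -8, 69), (26, 8, 69)  [2]
  a=27: (27, -4, 66), (27, 4, 66)  [2]
  a=28: none
  a=29: (29, -14, 63), (29, 14, 63)  [2]
  a=30: none
  a=31: (31, -24, 62), (31, 24, 62)  [2]
  a=32: none
  a=33: (33, -26, 59), (33, -4, 54), (33, 4, 54), (33, 26, 59)  [4]
  a=34..38: none
  a=39: (39, -34, 53), (39, -8, 46), (39, 8, 46), (39, 34, 53)  [4]
  a=40..41: none
  a=42: (42, -28, 47), (42, 28, 47)  [2]
  a=43..48: none
Total reduced forms: 1 + 1 + 2 + 2 + 1 + 2 + 2 + 2 + 1 + 2 + 2 + 2 + 2 + 2 + 2 + 2 + 2 + 4 + 4 + 2 = 40
h = 40

40


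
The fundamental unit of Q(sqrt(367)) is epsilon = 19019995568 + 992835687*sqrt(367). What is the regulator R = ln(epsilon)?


epsilon = 19019995568 + 992835687*sqrt(367)
= 3.8040e+10
R = ln(3.8040e+10)
= 24.3619

24.3619


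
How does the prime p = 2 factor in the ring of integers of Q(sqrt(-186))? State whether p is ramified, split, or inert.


K = Q(sqrt(-186)). Since d mod 4 = 2, disc(K) = -744.
Check p | disc: -744 mod 2 = 0.
p divides disc, so p ramifies: (p) = P^2 with e=2, f=1, g=1.
Therefore p is ramified.

ramified


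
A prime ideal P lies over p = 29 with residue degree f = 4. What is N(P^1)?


N(P^a) = p^(a*f)
= 29^(1*4)
= 29^4
= 707281

707281


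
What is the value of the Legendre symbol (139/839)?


p = 839 is prime, so compute (139/839) with the reciprocity algorithm (Jacobi-symbol steps: pull out 2s via (2/n), flip via reciprocity, reduce):
  reciprocity: (139/839) -> -(839/139)
  reduce: (5/139)
  reciprocity: (5/139) -> +(139/5)
  reduce: (4/5)
  pull out 2: (2/5) = -1  (since 5 mod 8 = 5)
  pull out 2: (2/5) = -1  (since 5 mod 8 = 5)
  (1/5) = 1
Product of signs = -1
(139/839) = -1

-1


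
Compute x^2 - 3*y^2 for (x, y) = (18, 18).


x^2 - d*y^2
= 18^2 - 3*18^2
= 324 - 972
= -648

-648


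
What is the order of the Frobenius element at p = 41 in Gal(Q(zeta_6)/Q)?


The Frobenius at p in Gal(Q(zeta_n)/Q) = (Z/nZ)* is the class of p, so its order is ord_6(41), the smallest k >= 1 with 41^k = 1 mod 6.
n = 6 = 2 * 3, phi(6) = 2; the order divides phi(n).
Divisors of 2: 1, 2
Repeated squaring mod 6: 41^1 = 5, 41^2 = 1
Test divisors in increasing order:
  k=1: 41^1 = 5 mod 6
  k=2: 41^2 = 1 mod 6  <- first divisor giving 1
Order = 2

2


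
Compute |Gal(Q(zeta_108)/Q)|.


|Gal(Q(zeta_108)/Q)| = phi(108)
= 36

36


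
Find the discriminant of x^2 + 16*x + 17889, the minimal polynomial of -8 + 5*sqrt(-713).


The element -8 + 5*sqrt(-713) has minimal polynomial:
x^2 + 16*x + 17889
Discriminant = (16)^2 - 4*(17889)
= 256 - 71556
= -71300

-71300


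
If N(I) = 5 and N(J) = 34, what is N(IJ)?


N(IJ) = N(I) * N(J)
= 5 * 34
= 170

170


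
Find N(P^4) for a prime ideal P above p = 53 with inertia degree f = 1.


N(P^a) = p^(a*f)
= 53^(4*1)
= 53^4
= 7890481

7890481


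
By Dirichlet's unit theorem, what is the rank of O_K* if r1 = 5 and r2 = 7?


By Dirichlet's unit theorem:
rank = r1 + r2 - 1
= 5 + 7 - 1
= 11

11


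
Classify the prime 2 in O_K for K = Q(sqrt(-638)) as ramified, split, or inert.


K = Q(sqrt(-638)). Since d mod 4 = 2, disc(K) = -2552.
Check p | disc: -2552 mod 2 = 0.
p divides disc, so p ramifies: (p) = P^2 with e=2, f=1, g=1.
Therefore p is ramified.

ramified


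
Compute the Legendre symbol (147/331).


p = 331 is prime, so compute (147/331) with the reciprocity algorithm (Jacobi-symbol steps: pull out 2s via (2/n), flip via reciprocity, reduce):
  reciprocity: (147/331) -> -(331/147)
  reduce: (37/147)
  reciprocity: (37/147) -> +(147/37)
  reduce: (36/37)
  pull out 2: (2/37) = -1  (since 37 mod 8 = 5)
  pull out 2: (2/37) = -1  (since 37 mod 8 = 5)
  reciprocity: (9/37) -> +(37/9)
  reduce: (1/9)
  (1/9) = 1
Product of signs = -1
(147/331) = -1

-1


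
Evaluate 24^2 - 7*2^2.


x^2 - d*y^2
= 24^2 - 7*2^2
= 576 - 28
= 548

548


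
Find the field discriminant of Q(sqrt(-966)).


For K = Q(sqrt(d)) with d squarefree: disc(K) = d if d = 1 mod 4, and disc(K) = 4d if d = 2 or 3 mod 4.
Here d = -966, and d mod 4 = 2.
d = 2 mod 4, not 1 (O_K = Z[sqrt(d)]), so disc(K) = 4d = 4 * (-966) = -3864

-3864


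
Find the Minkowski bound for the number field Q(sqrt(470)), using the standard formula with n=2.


d = 470, d mod 4 = 2, so disc(K) = 4d = 1880; |disc(K)| = 1880
Real quadratic field, so n = 2, s = r2 = 0, r1 = 2
M = (n!/n^n) * (4/pi)^s * sqrt(|disc(K)|) = (2!/2^2) * (4/pi)^0 * sqrt(1880)
= 0.5 * 1.000000 * 43.358967
= 21.6795

21.6795


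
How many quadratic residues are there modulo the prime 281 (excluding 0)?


For prime p, the number of non-zero quadratic residues is (p-1)/2.
= (281-1)/2
= 140

140


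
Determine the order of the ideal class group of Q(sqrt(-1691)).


K = Q(sqrt(-1691)). d mod 4 = 1, so D = disc(K) = d = -1691
h(K) equals the number of primitive reduced positive-definite forms (a, b, c) = a*x^2 + b*x*y + c*y^2 with b^2 - 4ac = D,
where reduced means |b| <= a <= c, with b >= 0 whenever |b| = a or a = c, and primitive means gcd(a, b, c) = 1.
Reduced forces 3a^2 <= |D| = 1691, so 1 <= a <= 23; b must have the parity of D, and c = (b^2 - D)/(4a) must be an integer >= a.
Enumerate a = 1..23, b in [-a, a]:
  a=1: (1, 1, 423)  [1]
  a=2: none
  a=3: (3, -1, 141), (3, 1, 141)  [2]
  a=4: none
  a=5: (5, -3, 85), (5, 3, 85)  [2]
  a=6..8: none
  a=9: (9, -1, 47), (9, 1, 47)  [2]
  a=10: none
  a=11: (11, -5, 39), (11, 5, 39)  [2]
  a=12: none
  a=13: (13, -5, 33), (13, 5, 33)  [2]
  a=14: none
  a=15: (15, -13, 31), (15, -7, 29), (15, 7, 29), (15, 13, 31)  [4]
  a=16: none
  a=17: (17, -3, 25), (17, 3, 25)  [2]
  a=18: none
  a=19: (19, 19, 27)  [1]
  a=20..23: none
Total reduced forms: 1 + 2 + 2 + 2 + 2 + 2 + 4 + 2 + 1 = 18
h = 18

18


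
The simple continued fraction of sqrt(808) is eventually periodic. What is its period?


Run the CF algorithm for sqrt(808).
a_0 = floor(sqrt(808)) = 28; set m_0=0, q_0=1.
Recurrence: m' = q*a - m,  q' = (d - m'^2)/q,  a' = floor((a_0 + m')/q').
  step 1: m=28, q=24, a=2
  step 2: m=20, q=17, a=2
  step 3: m=14, q=36, a=1
  step 4: m=22, q=9, a=5
  step 5: m=23, q=31, a=1
  step 6: m=8, q=24, a=1
  step 7: m=16, q=23, a=1
  step 8: m=7, q=33, a=1
  step 9: m=26, q=4, a=13
  step 10: m=26, q=33, a=1
  step 11: m=7, q=23, a=1
  step 12: m=16, q=24, a=1
  step 13: m=8, q=31, a=1
  step 14: m=23, q=9, a=5
  step 15: m=22, q=36, a=1
  step 16: m=14, q=17, a=2
  step 17: m=20, q=24, a=2
  step 18: m=28, q=1, a=56
a_18 = 2*a_0 = 56, so the period closes here.
sqrt(808) = [28; 2, 2, 1, 5, 1, 1, 1, 1, 13, 1, 1, 1, 1, 5, 1, 2, 2, 56]
Period length = 18

18


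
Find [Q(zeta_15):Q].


The degree equals Euler's totient phi(15).
15 = 3 * 5
phi(15) = 8

8


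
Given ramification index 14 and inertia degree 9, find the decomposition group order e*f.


|D_P| = e * f
= 14 * 9
= 126

126


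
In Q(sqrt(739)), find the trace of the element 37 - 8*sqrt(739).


Tr(a + b*sqrt(d)) = (a + b*sqrt(d)) + (a - b*sqrt(d)) = 2a
= 2 * (37)
= 74

74


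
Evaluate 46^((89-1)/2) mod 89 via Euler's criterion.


p = 89 is prime and the exponent is (p-1)/2 = 44, so by Euler's criterion 46^44 = (46/89) = +1 or -1 mod 89.
Compute by square-and-multiply:
  44 = 32 + 8 + 4 (binary 101100)
  Repeated squaring mod 89: 46^1 = 46, 46^2 = 69, 46^4 = 44, 46^8 = 67, 46^16 = 39, 46^32 = 8
  46^44 = 46^32 * 46^8 * 46^4 = 8 * 67 * 44 mod 89
    8 * 67 = 536 = 2 mod 89
    2 * 44 = 88 = 88 mod 89
  46^44 = 88 mod 89
Result 88 = p - 1 = -1 mod 89: 46 is a quadratic non-residue mod 89. As a residue in [0, p-1] the value is 88.
46^44 mod 89 = 88

88


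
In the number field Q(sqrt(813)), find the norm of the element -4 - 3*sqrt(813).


N(a + b*sqrt(d)) = a^2 - d*b^2
= (-4)^2 - (813)*(-3)^2
= 16 - 7317
= -7301

-7301


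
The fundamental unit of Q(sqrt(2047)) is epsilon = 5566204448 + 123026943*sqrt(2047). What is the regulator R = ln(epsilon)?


epsilon = 5566204448 + 123026943*sqrt(2047)
= 1.1132e+10
R = ln(1.1132e+10)
= 23.1331

23.1331
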